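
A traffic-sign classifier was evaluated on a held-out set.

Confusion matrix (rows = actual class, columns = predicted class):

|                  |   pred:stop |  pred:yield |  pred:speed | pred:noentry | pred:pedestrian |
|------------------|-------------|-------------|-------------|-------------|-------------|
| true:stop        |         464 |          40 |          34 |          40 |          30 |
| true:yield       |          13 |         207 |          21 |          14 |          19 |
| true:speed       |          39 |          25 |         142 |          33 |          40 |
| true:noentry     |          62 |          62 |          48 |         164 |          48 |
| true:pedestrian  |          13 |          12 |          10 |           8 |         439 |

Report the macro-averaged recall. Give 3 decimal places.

0.673

Per-class recall (TP/(TP+FN)):
  stop: TP=464, FN=40+34+40+30=144 → 464/608 = 0.7632
  yield: TP=207, FN=13+21+14+19=67 → 207/274 = 0.7555
  speed: TP=142, FN=39+25+33+40=137 → 142/279 = 0.5090
  noentry: TP=164, FN=62+62+48+48=220 → 164/384 = 0.4271
  pedestrian: TP=439, FN=13+12+10+8=43 → 439/482 = 0.9108
Macro-recall = mean = (0.7632 + 0.7555 + 0.5090 + 0.4271 + 0.9108) / 5 = 0.673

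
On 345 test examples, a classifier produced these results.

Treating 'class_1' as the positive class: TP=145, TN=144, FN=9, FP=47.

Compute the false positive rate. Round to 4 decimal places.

FPR = FP/(FP+TN) = 47/(47+144) = 0.2461

0.2461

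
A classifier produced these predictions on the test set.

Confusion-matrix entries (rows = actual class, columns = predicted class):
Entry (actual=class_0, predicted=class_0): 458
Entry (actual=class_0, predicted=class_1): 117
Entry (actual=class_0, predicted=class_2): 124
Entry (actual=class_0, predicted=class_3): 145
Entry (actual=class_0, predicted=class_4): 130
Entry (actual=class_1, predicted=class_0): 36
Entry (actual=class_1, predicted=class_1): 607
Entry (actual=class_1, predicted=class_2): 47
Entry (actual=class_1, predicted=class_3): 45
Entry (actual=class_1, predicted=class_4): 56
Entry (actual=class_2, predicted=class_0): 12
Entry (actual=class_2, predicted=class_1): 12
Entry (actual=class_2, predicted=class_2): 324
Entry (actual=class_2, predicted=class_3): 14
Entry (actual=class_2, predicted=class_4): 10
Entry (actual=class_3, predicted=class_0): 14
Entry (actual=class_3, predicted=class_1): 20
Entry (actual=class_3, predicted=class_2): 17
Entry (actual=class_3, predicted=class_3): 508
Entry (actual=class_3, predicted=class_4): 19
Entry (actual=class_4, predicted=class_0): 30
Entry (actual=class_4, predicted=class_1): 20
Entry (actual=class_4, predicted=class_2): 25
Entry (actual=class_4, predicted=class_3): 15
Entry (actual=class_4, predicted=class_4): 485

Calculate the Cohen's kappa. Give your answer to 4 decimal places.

Observed agreement pₒ = trace/N = 2382/3290 = 0.72401
Expected agreement pₑ = Σ (rowᵢ·colᵢ)/N² = (974·550 + 791·776 + 372·537 + 578·727 + 575·700)/3290² = 0.20066
κ = (pₒ − pₑ)/(1 − pₑ) = (0.72401 − 0.20066)/(1 − 0.20066) = 0.6547

0.6547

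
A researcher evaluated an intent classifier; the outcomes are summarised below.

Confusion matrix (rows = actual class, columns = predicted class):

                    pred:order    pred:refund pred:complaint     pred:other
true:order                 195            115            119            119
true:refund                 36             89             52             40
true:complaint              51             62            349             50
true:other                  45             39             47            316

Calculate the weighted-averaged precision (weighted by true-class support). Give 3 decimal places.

0.565

Per-class precision (TP/(TP+FP)):
  order: TP=195, FP=36+51+45=132 → 195/327 = 0.5963
  refund: TP=89, FP=115+62+39=216 → 89/305 = 0.2918
  complaint: TP=349, FP=119+52+47=218 → 349/567 = 0.6155
  other: TP=316, FP=119+40+50=209 → 316/525 = 0.6019
Weighted-precision = Σ (supportᵢ/N)·precisionᵢ with N=1724: (548/1724)·0.5963 + (217/1724)·0.2918 + (512/1724)·0.6155 + (447/1724)·0.6019 = 0.565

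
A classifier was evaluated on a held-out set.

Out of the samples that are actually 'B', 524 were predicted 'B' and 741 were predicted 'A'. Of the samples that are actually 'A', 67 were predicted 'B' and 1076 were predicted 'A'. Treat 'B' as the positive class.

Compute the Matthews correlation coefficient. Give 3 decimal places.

0.413

MCC = (TP·TN − FP·FN) / √((TP+FP)(TP+FN)(TN+FP)(TN+FN))
Numerator = 524·1076 − 67·741 = 514177
Denominator = √(591·1265·1143·1817) = √1552670008065 = 1246061.7995
MCC = 514177 / 1246061.7995 = 0.413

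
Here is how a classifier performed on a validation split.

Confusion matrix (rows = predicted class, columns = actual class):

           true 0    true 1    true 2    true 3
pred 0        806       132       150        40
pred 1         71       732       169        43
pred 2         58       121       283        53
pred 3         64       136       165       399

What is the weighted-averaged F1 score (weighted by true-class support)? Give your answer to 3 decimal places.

Per-class F1 score (2·TP/(2·TP+FP+FN)):
  0: TP=806, FP=132+150+40=322, FN=71+58+64=193 → 1612/2127 = 0.7579
  1: TP=732, FP=71+169+43=283, FN=132+121+136=389 → 1464/2136 = 0.6854
  2: TP=283, FP=58+121+53=232, FN=150+169+165=484 → 566/1282 = 0.4415
  3: TP=399, FP=64+136+165=365, FN=40+43+53=136 → 798/1299 = 0.6143
Weighted-F1 score = Σ (supportᵢ/N)·F1 scoreᵢ with N=3422: (999/3422)·0.7579 + (1121/3422)·0.6854 + (767/3422)·0.4415 + (535/3422)·0.6143 = 0.641

0.641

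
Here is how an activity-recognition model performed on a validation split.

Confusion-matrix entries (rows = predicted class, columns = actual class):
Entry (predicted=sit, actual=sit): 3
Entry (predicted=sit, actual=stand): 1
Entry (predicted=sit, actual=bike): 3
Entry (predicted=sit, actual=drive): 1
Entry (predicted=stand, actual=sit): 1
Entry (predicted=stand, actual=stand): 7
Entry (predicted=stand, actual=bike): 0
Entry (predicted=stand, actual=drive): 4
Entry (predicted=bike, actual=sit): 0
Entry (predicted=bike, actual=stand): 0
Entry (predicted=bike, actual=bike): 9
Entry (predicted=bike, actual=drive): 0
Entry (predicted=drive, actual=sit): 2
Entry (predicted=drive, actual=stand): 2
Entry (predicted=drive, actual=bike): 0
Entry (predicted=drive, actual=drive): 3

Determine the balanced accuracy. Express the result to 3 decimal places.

Balanced accuracy = mean of per-class recall.
  sit: recall = 3/6 = 0.5000
  stand: recall = 7/10 = 0.7000
  bike: recall = 9/12 = 0.7500
  drive: recall = 3/8 = 0.3750
Mean = (0.5000 + 0.7000 + 0.7500 + 0.3750) / 4 = 0.581

0.581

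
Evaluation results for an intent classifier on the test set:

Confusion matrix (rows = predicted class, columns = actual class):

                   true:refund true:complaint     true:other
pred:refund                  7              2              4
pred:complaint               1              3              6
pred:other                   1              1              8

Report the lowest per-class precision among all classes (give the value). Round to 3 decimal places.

Per-class precision (TP/(TP+FP)):
  refund: TP=7, FP=2+4=6 → 7/13 = 0.5385
  complaint: TP=3, FP=1+6=7 → 3/10 = 0.3000
  other: TP=8, FP=1+1=2 → 8/10 = 0.8000
Lowest is class 'complaint' with precision = 0.300.

0.300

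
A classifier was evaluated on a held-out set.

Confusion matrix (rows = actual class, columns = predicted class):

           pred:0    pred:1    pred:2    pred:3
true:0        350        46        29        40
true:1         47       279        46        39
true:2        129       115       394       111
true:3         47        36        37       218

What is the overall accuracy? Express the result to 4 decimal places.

0.6322

Accuracy = trace / total = (350+279+394+218=1241) / 1963 = 1241/1963 = 0.6322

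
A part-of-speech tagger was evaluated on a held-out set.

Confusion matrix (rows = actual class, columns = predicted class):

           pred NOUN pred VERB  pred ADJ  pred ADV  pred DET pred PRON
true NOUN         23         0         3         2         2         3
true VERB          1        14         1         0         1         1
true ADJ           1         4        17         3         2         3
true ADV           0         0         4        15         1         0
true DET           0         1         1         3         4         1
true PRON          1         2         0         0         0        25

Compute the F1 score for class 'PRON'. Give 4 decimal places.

One-vs-rest for 'PRON': TP = diagonal; FP = other classes predicted 'PRON'; FN = 'PRON' predicted as other.
F1 score = 2·TP/(2·TP+FP+FN).
PRON: TP=25, FP=3+1+3+0+1=8, FN=1+2+0+0+0=3 → 50/61 = 0.81967

0.8197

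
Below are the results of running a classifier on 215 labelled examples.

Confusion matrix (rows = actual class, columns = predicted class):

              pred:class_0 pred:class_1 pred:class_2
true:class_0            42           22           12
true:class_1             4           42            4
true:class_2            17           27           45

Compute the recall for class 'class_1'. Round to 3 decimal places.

0.840

One-vs-rest for 'class_1': TP = diagonal; FP = other classes predicted 'class_1'; FN = 'class_1' predicted as other.
recall = TP/(TP+FN).
class_1: TP=42, FN=4+4=8 → 42/50 = 0.8400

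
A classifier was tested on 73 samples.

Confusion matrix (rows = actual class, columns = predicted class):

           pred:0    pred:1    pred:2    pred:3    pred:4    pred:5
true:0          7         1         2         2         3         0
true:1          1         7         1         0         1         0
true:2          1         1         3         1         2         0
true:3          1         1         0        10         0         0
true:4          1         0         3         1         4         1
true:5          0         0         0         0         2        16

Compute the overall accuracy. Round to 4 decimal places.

0.6438

Accuracy = trace / total = (7+7+3+10+4+16=47) / 73 = 47/73 = 0.6438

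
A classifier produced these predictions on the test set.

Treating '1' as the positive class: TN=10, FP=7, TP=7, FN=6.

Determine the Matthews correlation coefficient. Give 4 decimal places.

0.1258

MCC = (TP·TN − FP·FN) / √((TP+FP)(TP+FN)(TN+FP)(TN+FN))
Numerator = 7·10 − 7·6 = 28
Denominator = √(14·13·17·16) = √49504 = 222.4949
MCC = 28 / 222.4949 = 0.1258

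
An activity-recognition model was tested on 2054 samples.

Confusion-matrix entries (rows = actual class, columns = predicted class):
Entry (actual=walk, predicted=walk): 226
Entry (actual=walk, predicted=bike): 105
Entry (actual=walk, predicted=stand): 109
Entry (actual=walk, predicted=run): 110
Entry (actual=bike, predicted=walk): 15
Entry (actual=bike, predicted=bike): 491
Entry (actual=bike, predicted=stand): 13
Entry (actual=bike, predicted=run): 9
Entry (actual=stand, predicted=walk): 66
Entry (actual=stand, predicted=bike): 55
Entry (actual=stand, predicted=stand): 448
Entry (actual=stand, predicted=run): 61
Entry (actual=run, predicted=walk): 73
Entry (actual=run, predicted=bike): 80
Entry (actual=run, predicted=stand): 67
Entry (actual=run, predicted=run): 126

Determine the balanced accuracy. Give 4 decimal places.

0.6040

Balanced accuracy = mean of per-class recall.
  walk: recall = 226/550 = 0.41091
  bike: recall = 491/528 = 0.92992
  stand: recall = 448/630 = 0.71111
  run: recall = 126/346 = 0.36416
Mean = (0.41091 + 0.92992 + 0.71111 + 0.36416) / 4 = 0.6040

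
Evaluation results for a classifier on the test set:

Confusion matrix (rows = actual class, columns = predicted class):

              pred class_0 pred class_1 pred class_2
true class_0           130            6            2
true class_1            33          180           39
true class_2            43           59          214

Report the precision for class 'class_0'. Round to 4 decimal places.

0.6311

One-vs-rest for 'class_0': TP = diagonal; FP = other classes predicted 'class_0'; FN = 'class_0' predicted as other.
precision = TP/(TP+FP).
class_0: TP=130, FP=33+43=76 → 130/206 = 0.63107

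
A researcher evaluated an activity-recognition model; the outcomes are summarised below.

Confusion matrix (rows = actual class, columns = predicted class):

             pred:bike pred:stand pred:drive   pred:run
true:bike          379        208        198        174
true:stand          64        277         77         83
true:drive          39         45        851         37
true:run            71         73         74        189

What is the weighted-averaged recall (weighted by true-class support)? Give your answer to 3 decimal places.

Per-class recall (TP/(TP+FN)):
  bike: TP=379, FN=208+198+174=580 → 379/959 = 0.3952
  stand: TP=277, FN=64+77+83=224 → 277/501 = 0.5529
  drive: TP=851, FN=39+45+37=121 → 851/972 = 0.8755
  run: TP=189, FN=71+73+74=218 → 189/407 = 0.4644
Weighted-recall = Σ (supportᵢ/N)·recallᵢ with N=2839: (959/2839)·0.3952 + (501/2839)·0.5529 + (972/2839)·0.8755 + (407/2839)·0.4644 = 0.597

0.597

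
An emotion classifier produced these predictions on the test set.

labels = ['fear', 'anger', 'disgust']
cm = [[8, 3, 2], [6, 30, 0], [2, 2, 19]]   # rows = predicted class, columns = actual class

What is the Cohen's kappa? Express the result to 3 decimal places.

Observed agreement pₒ = trace/N = 57/72 = 0.7917
Expected agreement pₑ = Σ (rowᵢ·colᵢ)/N² = (16·13 + 35·36 + 21·23)/72² = 0.3764
κ = (pₒ − pₑ)/(1 − pₑ) = (0.7917 − 0.3764)/(1 − 0.3764) = 0.666

0.666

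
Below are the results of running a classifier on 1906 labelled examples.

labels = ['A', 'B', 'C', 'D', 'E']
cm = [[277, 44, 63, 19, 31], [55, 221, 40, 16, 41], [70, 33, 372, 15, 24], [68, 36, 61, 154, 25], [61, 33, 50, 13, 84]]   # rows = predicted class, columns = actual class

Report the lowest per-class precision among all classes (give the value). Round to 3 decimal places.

0.349

Per-class precision (TP/(TP+FP)):
  A: TP=277, FP=44+63+19+31=157 → 277/434 = 0.6382
  B: TP=221, FP=55+40+16+41=152 → 221/373 = 0.5925
  C: TP=372, FP=70+33+15+24=142 → 372/514 = 0.7237
  D: TP=154, FP=68+36+61+25=190 → 154/344 = 0.4477
  E: TP=84, FP=61+33+50+13=157 → 84/241 = 0.3485
Lowest is class 'E' with precision = 0.349.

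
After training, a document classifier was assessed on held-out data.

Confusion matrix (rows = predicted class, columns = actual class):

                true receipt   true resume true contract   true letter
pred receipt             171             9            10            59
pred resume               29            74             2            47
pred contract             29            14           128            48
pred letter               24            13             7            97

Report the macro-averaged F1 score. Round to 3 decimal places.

Per-class F1 score (2·TP/(2·TP+FP+FN)):
  receipt: TP=171, FP=9+10+59=78, FN=29+29+24=82 → 342/502 = 0.6813
  resume: TP=74, FP=29+2+47=78, FN=9+14+13=36 → 148/262 = 0.5649
  contract: TP=128, FP=29+14+48=91, FN=10+2+7=19 → 256/366 = 0.6995
  letter: TP=97, FP=24+13+7=44, FN=59+47+48=154 → 194/392 = 0.4949
Macro-F1 score = mean = (0.6813 + 0.5649 + 0.6995 + 0.4949) / 4 = 0.610

0.610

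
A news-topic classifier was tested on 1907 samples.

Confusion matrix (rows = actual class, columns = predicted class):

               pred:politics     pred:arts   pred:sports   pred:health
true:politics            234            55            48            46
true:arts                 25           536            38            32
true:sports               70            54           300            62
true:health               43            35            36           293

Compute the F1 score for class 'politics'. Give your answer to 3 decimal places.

0.620

Treat 'politics' as positive and all other classes as negative.
F1 score = 2·TP/(2·TP+FP+FN).
politics: TP=234, FP=25+70+43=138, FN=55+48+46=149 → 468/755 = 0.6199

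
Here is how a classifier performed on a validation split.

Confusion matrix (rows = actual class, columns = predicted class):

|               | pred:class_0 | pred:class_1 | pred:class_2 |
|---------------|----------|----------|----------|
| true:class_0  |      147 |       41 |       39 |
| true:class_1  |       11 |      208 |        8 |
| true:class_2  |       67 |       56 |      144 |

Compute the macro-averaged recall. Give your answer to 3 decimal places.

0.701

Per-class recall (TP/(TP+FN)):
  class_0: TP=147, FN=41+39=80 → 147/227 = 0.6476
  class_1: TP=208, FN=11+8=19 → 208/227 = 0.9163
  class_2: TP=144, FN=67+56=123 → 144/267 = 0.5393
Macro-recall = mean = (0.6476 + 0.9163 + 0.5393) / 3 = 0.701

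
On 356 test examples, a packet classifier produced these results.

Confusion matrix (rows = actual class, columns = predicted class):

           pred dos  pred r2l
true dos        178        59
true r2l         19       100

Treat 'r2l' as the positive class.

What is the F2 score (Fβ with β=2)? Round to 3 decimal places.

0.787

Fβ = (1+β²)·TP / ((1+β²)·TP + β²·FN + FP), with β²=4
= 5·100 / (5·100 + 4·19 + 59) = 0.787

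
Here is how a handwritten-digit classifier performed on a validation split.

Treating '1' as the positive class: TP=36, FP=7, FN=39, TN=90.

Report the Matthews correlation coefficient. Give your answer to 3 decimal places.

MCC = (TP·TN − FP·FN) / √((TP+FP)(TP+FN)(TN+FP)(TN+FN))
Numerator = 36·90 − 7·39 = 2967
Denominator = √(43·75·97·129) = √40354425 = 6352.5133
MCC = 2967 / 6352.5133 = 0.467

0.467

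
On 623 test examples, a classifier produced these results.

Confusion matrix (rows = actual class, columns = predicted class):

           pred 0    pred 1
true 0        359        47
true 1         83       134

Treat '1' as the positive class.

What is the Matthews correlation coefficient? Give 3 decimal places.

0.527

MCC = (TP·TN − FP·FN) / √((TP+FP)(TP+FN)(TN+FP)(TN+FN))
Numerator = 134·359 − 47·83 = 44205
Denominator = √(181·217·406·442) = √7048336204 = 83954.3698
MCC = 44205 / 83954.3698 = 0.527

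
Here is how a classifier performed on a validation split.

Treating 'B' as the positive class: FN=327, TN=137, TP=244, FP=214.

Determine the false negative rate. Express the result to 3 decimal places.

FNR = FN/(FN+TP) = 327/(327+244) = 0.573

0.573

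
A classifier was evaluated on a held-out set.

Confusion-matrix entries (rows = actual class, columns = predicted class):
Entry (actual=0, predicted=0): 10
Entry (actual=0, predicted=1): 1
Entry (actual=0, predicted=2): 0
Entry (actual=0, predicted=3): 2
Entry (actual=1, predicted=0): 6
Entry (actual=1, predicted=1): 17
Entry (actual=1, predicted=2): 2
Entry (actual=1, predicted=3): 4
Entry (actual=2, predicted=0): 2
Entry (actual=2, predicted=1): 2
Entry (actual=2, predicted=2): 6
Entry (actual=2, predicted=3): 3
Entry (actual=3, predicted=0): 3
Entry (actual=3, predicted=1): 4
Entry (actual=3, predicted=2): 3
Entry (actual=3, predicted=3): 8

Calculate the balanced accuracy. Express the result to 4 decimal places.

Balanced accuracy = mean of per-class recall.
  0: recall = 10/13 = 0.76923
  1: recall = 17/29 = 0.58621
  2: recall = 6/13 = 0.46154
  3: recall = 8/18 = 0.44444
Mean = (0.76923 + 0.58621 + 0.46154 + 0.44444) / 4 = 0.5654

0.5654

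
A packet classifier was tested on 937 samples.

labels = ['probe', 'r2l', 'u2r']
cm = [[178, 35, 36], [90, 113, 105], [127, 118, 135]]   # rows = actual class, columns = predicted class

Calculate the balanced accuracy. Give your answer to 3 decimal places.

0.479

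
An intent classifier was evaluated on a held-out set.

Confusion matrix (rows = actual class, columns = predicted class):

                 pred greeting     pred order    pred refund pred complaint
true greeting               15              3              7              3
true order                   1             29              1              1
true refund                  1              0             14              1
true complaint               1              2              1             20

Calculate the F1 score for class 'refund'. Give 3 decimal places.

0.718

Take TP from the diagonal, FP from the rest of the 'refund' prediction marginal, FN from the rest of the 'refund' actual marginal.
F1 score = 2·TP/(2·TP+FP+FN).
refund: TP=14, FP=7+1+1=9, FN=1+0+1=2 → 28/39 = 0.7179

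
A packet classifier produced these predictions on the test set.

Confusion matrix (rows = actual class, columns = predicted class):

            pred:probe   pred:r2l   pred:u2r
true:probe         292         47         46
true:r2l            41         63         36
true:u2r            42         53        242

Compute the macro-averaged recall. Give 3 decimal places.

0.642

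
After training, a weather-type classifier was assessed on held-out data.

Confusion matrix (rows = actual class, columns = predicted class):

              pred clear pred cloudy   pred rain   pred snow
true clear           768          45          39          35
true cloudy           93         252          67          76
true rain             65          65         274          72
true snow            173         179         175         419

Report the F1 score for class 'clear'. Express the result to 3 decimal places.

0.773

Treat 'clear' as positive and all other classes as negative.
F1 score = 2·TP/(2·TP+FP+FN).
clear: TP=768, FP=93+65+173=331, FN=45+39+35=119 → 1536/1986 = 0.7734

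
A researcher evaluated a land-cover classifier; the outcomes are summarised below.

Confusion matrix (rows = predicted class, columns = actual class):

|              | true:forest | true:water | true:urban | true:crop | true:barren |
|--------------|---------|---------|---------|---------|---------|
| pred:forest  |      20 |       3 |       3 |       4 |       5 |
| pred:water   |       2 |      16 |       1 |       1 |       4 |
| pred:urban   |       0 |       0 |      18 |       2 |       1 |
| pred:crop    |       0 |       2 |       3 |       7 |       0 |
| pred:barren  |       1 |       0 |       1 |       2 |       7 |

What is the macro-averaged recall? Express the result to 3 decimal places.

Per-class recall (TP/(TP+FN)):
  forest: TP=20, FN=2+0+0+1=3 → 20/23 = 0.8696
  water: TP=16, FN=3+0+2+0=5 → 16/21 = 0.7619
  urban: TP=18, FN=3+1+3+1=8 → 18/26 = 0.6923
  crop: TP=7, FN=4+1+2+2=9 → 7/16 = 0.4375
  barren: TP=7, FN=5+4+1+0=10 → 7/17 = 0.4118
Macro-recall = mean = (0.8696 + 0.7619 + 0.6923 + 0.4375 + 0.4118) / 5 = 0.635

0.635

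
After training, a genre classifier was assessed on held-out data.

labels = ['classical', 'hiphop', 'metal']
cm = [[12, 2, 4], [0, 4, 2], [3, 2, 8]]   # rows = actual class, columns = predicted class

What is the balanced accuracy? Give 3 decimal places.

0.650

Balanced accuracy = mean of per-class recall.
  classical: recall = 12/18 = 0.6667
  hiphop: recall = 4/6 = 0.6667
  metal: recall = 8/13 = 0.6154
Mean = (0.6667 + 0.6667 + 0.6154) / 3 = 0.650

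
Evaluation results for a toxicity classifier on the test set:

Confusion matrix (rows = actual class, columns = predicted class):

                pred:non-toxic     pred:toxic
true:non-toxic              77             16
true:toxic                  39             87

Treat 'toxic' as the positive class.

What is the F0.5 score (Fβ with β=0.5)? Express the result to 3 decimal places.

0.809

Fβ = (1+β²)·TP / ((1+β²)·TP + β²·FN + FP), with β²=1/4
= 1.25·87 / (1.25·87 + 0.25·39 + 16) = 0.809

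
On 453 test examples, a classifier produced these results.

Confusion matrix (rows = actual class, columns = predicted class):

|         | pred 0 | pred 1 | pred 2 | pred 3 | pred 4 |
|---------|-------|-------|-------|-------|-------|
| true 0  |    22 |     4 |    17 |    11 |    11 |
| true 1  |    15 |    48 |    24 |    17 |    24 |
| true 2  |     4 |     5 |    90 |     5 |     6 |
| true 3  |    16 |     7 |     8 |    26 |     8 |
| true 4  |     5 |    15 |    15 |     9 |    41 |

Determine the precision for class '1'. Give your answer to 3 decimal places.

0.608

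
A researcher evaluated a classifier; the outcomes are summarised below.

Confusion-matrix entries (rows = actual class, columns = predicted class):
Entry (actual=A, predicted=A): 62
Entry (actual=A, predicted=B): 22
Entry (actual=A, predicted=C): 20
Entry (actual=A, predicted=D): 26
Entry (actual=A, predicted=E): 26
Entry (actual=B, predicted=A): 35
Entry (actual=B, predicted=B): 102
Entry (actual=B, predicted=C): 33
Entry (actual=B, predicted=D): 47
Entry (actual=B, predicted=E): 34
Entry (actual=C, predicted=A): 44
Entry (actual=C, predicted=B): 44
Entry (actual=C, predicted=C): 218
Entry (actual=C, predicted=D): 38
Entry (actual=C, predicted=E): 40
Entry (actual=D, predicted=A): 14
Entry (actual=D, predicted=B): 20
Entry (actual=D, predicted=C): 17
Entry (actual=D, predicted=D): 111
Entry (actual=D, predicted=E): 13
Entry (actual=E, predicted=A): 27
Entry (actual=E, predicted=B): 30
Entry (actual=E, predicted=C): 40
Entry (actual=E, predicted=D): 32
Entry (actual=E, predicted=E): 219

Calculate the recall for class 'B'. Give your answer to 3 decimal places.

Treat 'B' as positive and all other classes as negative.
recall = TP/(TP+FN).
B: TP=102, FN=35+33+47+34=149 → 102/251 = 0.4064

0.406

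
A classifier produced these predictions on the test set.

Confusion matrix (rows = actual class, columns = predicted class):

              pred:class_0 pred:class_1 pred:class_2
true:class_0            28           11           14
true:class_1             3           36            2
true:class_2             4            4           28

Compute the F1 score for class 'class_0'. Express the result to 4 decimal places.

Take TP from the diagonal, FP from the rest of the 'class_0' prediction marginal, FN from the rest of the 'class_0' actual marginal.
F1 score = 2·TP/(2·TP+FP+FN).
class_0: TP=28, FP=3+4=7, FN=11+14=25 → 56/88 = 0.63636

0.6364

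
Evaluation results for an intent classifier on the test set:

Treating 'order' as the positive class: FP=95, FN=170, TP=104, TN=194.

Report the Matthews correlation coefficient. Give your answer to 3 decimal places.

0.053

MCC = (TP·TN − FP·FN) / √((TP+FP)(TP+FN)(TN+FP)(TN+FN))
Numerator = 104·194 − 95·170 = 4026
Denominator = √(199·274·289·364) = √5735917096 = 75735.8376
MCC = 4026 / 75735.8376 = 0.053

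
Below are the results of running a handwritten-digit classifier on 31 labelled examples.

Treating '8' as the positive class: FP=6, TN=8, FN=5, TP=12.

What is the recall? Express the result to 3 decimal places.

0.706

Recall = TP/(TP+FN) = 12/(12+5) = 12/17 = 0.706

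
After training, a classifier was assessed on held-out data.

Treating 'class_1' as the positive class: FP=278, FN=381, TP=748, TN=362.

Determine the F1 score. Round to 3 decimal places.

0.694

Precision = TP/(TP+FP) = 748/1026 = 0.7290
Recall = TP/(TP+FN) = 748/1129 = 0.6625
F1 = 2·TP/(2·TP+FP+FN) = 1496/2155 = 0.694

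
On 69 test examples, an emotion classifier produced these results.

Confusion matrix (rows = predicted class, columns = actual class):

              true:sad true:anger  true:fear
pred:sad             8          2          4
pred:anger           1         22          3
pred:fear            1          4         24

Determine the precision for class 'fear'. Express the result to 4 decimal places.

One-vs-rest for 'fear': TP = diagonal; FP = other classes predicted 'fear'; FN = 'fear' predicted as other.
precision = TP/(TP+FP).
fear: TP=24, FP=1+4=5 → 24/29 = 0.82759

0.8276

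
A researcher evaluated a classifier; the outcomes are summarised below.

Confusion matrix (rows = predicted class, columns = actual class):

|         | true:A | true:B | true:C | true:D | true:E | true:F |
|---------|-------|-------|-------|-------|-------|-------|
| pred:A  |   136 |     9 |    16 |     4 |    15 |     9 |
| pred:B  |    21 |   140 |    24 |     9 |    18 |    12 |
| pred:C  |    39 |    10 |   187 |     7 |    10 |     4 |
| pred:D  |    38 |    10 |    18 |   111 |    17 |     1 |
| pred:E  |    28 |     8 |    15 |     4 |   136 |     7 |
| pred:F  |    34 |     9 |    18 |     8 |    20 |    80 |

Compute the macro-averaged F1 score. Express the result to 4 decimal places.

0.6373

Per-class F1 score (2·TP/(2·TP+FP+FN)):
  A: TP=136, FP=9+16+4+15+9=53, FN=21+39+38+28+34=160 → 272/485 = 0.56082
  B: TP=140, FP=21+24+9+18+12=84, FN=9+10+10+8+9=46 → 280/410 = 0.68293
  C: TP=187, FP=39+10+7+10+4=70, FN=16+24+18+15+18=91 → 374/535 = 0.69907
  D: TP=111, FP=38+10+18+17+1=84, FN=4+9+7+4+8=32 → 222/338 = 0.65680
  E: TP=136, FP=28+8+15+4+7=62, FN=15+18+10+17+20=80 → 272/414 = 0.65700
  F: TP=80, FP=34+9+18+8+20=89, FN=9+12+4+1+7=33 → 160/282 = 0.56738
Macro-F1 score = mean = (0.56082 + 0.68293 + 0.69907 + 0.65680 + 0.65700 + 0.56738) / 6 = 0.6373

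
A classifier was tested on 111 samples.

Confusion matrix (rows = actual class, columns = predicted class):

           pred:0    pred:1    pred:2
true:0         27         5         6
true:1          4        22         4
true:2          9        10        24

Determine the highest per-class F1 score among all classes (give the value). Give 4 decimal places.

Per-class F1 score (2·TP/(2·TP+FP+FN)):
  0: TP=27, FP=4+9=13, FN=5+6=11 → 54/78 = 0.69231
  1: TP=22, FP=5+10=15, FN=4+4=8 → 44/67 = 0.65672
  2: TP=24, FP=6+4=10, FN=9+10=19 → 48/77 = 0.62338
Highest is class '0' with F1 score = 0.6923.

0.6923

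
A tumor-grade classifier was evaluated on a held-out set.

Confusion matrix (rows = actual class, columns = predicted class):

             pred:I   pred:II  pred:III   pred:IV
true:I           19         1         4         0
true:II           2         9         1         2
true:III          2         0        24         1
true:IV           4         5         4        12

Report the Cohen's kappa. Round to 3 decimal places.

Observed agreement pₒ = trace/N = 64/90 = 0.7111
Expected agreement pₑ = Σ (rowᵢ·colᵢ)/N² = (24·27 + 14·15 + 27·33 + 25·15)/90² = 0.2622
κ = (pₒ − pₑ)/(1 − pₑ) = (0.7111 − 0.2622)/(1 − 0.2622) = 0.608

0.608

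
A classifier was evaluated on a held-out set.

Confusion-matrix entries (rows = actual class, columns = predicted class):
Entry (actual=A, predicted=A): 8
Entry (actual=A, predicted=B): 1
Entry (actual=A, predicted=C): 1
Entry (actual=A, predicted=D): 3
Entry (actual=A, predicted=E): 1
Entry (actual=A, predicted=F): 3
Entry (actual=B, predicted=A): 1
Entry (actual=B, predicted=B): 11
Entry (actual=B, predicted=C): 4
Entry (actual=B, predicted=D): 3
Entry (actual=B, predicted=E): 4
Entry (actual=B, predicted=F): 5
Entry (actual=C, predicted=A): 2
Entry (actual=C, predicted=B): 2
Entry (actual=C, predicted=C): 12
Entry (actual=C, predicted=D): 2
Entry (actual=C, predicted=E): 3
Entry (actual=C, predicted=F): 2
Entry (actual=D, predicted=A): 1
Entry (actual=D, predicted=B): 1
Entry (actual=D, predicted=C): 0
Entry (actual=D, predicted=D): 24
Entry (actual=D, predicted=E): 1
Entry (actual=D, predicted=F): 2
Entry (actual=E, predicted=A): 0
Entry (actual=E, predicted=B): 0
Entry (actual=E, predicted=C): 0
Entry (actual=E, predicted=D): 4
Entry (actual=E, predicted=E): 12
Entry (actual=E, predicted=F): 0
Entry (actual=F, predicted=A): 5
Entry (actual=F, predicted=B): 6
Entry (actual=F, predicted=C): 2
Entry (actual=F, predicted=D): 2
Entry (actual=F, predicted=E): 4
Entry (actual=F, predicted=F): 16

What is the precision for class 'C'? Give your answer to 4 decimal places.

Take TP from the diagonal, FP from the rest of the 'C' prediction marginal, FN from the rest of the 'C' actual marginal.
precision = TP/(TP+FP).
C: TP=12, FP=1+4+0+0+2=7 → 12/19 = 0.63158

0.6316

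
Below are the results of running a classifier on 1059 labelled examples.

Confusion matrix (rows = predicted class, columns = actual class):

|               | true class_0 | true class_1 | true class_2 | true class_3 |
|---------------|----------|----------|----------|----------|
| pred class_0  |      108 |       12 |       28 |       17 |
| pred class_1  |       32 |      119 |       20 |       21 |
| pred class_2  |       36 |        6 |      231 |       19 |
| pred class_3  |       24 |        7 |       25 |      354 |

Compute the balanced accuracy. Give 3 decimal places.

0.747

Balanced accuracy = mean of per-class recall.
  class_0: recall = 108/200 = 0.5400
  class_1: recall = 119/144 = 0.8264
  class_2: recall = 231/304 = 0.7599
  class_3: recall = 354/411 = 0.8613
Mean = (0.5400 + 0.8264 + 0.7599 + 0.8613) / 4 = 0.747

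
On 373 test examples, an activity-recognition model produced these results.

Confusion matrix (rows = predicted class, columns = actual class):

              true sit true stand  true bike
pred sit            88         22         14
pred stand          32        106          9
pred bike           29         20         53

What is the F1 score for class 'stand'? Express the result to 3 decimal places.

0.719

Treat 'stand' as positive and all other classes as negative.
F1 score = 2·TP/(2·TP+FP+FN).
stand: TP=106, FP=32+9=41, FN=22+20=42 → 212/295 = 0.7186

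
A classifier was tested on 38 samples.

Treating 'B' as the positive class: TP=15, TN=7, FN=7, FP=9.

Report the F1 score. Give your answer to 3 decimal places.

Precision = TP/(TP+FP) = 15/24 = 0.6250
Recall = TP/(TP+FN) = 15/22 = 0.6818
F1 = 2·TP/(2·TP+FP+FN) = 30/46 = 0.652

0.652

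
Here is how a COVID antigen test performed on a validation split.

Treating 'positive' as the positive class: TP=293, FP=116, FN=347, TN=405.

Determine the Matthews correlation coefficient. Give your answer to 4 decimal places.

MCC = (TP·TN − FP·FN) / √((TP+FP)(TP+FN)(TN+FP)(TN+FN))
Numerator = 293·405 − 116·347 = 78413
Denominator = √(409·640·521·752) = √102555473920 = 320242.8359
MCC = 78413 / 320242.8359 = 0.2449

0.2449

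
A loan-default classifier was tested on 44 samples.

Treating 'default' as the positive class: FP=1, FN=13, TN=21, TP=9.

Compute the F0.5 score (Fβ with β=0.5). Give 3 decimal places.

0.726

Fβ = (1+β²)·TP / ((1+β²)·TP + β²·FN + FP), with β²=1/4
= 1.25·9 / (1.25·9 + 0.25·13 + 1) = 0.726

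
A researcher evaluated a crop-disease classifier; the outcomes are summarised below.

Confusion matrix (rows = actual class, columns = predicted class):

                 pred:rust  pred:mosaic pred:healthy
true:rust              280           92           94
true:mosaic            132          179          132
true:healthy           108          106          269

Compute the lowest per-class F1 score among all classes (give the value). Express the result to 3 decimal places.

0.437

Per-class F1 score (2·TP/(2·TP+FP+FN)):
  rust: TP=280, FP=132+108=240, FN=92+94=186 → 560/986 = 0.5680
  mosaic: TP=179, FP=92+106=198, FN=132+132=264 → 358/820 = 0.4366
  healthy: TP=269, FP=94+132=226, FN=108+106=214 → 538/978 = 0.5501
Lowest is class 'mosaic' with F1 score = 0.437.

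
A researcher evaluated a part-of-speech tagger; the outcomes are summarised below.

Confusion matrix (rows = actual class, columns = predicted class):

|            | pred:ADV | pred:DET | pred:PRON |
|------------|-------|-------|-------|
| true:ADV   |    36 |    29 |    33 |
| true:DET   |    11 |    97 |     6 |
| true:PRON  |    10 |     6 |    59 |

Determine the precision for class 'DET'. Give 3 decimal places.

0.735

Treat 'DET' as positive and all other classes as negative.
precision = TP/(TP+FP).
DET: TP=97, FP=29+6=35 → 97/132 = 0.7348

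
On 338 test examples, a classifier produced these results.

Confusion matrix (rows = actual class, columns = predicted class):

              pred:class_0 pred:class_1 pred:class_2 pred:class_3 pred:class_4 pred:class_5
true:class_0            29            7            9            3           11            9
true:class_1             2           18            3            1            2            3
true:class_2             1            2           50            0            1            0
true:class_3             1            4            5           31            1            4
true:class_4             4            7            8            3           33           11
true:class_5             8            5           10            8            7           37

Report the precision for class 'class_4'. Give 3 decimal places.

Treat 'class_4' as positive and all other classes as negative.
precision = TP/(TP+FP).
class_4: TP=33, FP=11+2+1+1+7=22 → 33/55 = 0.6000

0.600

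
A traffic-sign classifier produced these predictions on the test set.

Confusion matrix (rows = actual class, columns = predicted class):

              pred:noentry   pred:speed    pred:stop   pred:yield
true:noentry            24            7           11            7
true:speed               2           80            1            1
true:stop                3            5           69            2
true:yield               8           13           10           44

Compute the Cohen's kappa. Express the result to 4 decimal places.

Observed agreement pₒ = trace/N = 217/287 = 0.75610
Expected agreement pₑ = Σ (rowᵢ·colᵢ)/N² = (49·37 + 84·105 + 79·91 + 75·54)/287² = 0.26554
κ = (pₒ − pₑ)/(1 − pₑ) = (0.75610 − 0.26554)/(1 − 0.26554) = 0.6679

0.6679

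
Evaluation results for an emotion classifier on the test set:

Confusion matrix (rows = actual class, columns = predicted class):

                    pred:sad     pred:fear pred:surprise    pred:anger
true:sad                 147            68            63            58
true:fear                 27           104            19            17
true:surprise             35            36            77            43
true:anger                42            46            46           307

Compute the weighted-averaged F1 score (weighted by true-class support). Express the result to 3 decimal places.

0.562

Per-class F1 score (2·TP/(2·TP+FP+FN)):
  sad: TP=147, FP=27+35+42=104, FN=68+63+58=189 → 294/587 = 0.5009
  fear: TP=104, FP=68+36+46=150, FN=27+19+17=63 → 208/421 = 0.4941
  surprise: TP=77, FP=63+19+46=128, FN=35+36+43=114 → 154/396 = 0.3889
  anger: TP=307, FP=58+17+43=118, FN=42+46+46=134 → 614/866 = 0.7090
Weighted-F1 score = Σ (supportᵢ/N)·F1 scoreᵢ with N=1135: (336/1135)·0.5009 + (167/1135)·0.4941 + (191/1135)·0.3889 + (441/1135)·0.7090 = 0.562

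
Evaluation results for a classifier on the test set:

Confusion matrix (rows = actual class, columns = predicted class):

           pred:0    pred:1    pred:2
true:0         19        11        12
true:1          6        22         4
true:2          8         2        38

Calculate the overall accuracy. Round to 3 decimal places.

0.648

Accuracy = trace / total = (19+22+38=79) / 122 = 79/122 = 0.648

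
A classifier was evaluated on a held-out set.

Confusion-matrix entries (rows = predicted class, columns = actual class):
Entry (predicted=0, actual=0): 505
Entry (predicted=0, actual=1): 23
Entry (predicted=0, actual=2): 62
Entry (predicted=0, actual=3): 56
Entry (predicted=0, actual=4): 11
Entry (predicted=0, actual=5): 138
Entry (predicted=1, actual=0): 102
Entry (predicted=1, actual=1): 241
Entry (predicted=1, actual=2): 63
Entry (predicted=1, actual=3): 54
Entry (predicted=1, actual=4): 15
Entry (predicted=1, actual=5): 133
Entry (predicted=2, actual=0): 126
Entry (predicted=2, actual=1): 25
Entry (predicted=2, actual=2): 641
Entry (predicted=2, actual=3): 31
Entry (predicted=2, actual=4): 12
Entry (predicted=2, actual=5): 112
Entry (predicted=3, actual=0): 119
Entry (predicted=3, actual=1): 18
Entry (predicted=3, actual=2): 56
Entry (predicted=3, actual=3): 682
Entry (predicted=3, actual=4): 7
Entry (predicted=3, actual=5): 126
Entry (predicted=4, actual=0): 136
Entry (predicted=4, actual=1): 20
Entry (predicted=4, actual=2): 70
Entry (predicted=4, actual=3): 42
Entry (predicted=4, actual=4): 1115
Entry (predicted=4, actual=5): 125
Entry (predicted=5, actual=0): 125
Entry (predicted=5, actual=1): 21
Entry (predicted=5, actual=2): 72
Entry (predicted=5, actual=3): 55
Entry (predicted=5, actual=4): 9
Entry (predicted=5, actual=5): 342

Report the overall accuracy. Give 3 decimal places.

0.642

Accuracy = trace / total = (505+241+641+682+1115+342=3526) / 5490 = 3526/5490 = 0.642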